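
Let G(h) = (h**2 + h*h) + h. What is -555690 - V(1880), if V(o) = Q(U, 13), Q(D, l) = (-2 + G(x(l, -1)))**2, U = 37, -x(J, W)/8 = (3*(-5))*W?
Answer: -822983374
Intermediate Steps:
x(J, W) = 120*W (x(J, W) = -8*3*(-5)*W = -(-120)*W = 120*W)
G(h) = h + 2*h**2 (G(h) = (h**2 + h**2) + h = 2*h**2 + h = h + 2*h**2)
Q(D, l) = 822427684 (Q(D, l) = (-2 + (120*(-1))*(1 + 2*(120*(-1))))**2 = (-2 - 120*(1 + 2*(-120)))**2 = (-2 - 120*(1 - 240))**2 = (-2 - 120*(-239))**2 = (-2 + 28680)**2 = 28678**2 = 822427684)
V(o) = 822427684
-555690 - V(1880) = -555690 - 1*822427684 = -555690 - 822427684 = -822983374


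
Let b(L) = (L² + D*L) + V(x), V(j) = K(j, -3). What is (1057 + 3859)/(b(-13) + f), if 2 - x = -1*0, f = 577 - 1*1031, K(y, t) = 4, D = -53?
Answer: 1229/102 ≈ 12.049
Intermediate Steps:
f = -454 (f = 577 - 1031 = -454)
x = 2 (x = 2 - (-1)*0 = 2 - 1*0 = 2 + 0 = 2)
V(j) = 4
b(L) = 4 + L² - 53*L (b(L) = (L² - 53*L) + 4 = 4 + L² - 53*L)
(1057 + 3859)/(b(-13) + f) = (1057 + 3859)/((4 + (-13)² - 53*(-13)) - 454) = 4916/((4 + 169 + 689) - 454) = 4916/(862 - 454) = 4916/408 = 4916*(1/408) = 1229/102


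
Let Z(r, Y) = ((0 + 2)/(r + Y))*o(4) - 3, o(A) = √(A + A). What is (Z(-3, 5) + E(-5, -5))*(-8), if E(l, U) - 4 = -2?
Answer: 8 - 16*√2 ≈ -14.627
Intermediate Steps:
E(l, U) = 2 (E(l, U) = 4 - 2 = 2)
o(A) = √2*√A (o(A) = √(2*A) = √2*√A)
Z(r, Y) = -3 + 4*√2/(Y + r) (Z(r, Y) = ((0 + 2)/(r + Y))*(√2*√4) - 3 = (2/(Y + r))*(√2*2) - 3 = (2/(Y + r))*(2*√2) - 3 = 4*√2/(Y + r) - 3 = -3 + 4*√2/(Y + r))
(Z(-3, 5) + E(-5, -5))*(-8) = ((-3*5 - 3*(-3) + 4*√2)/(5 - 3) + 2)*(-8) = ((-15 + 9 + 4*√2)/2 + 2)*(-8) = ((-6 + 4*√2)/2 + 2)*(-8) = ((-3 + 2*√2) + 2)*(-8) = (-1 + 2*√2)*(-8) = 8 - 16*√2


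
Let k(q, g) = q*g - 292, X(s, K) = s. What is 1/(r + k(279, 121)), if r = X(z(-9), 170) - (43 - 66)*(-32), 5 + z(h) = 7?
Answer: 1/32733 ≈ 3.0550e-5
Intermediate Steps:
z(h) = 2 (z(h) = -5 + 7 = 2)
k(q, g) = -292 + g*q (k(q, g) = g*q - 292 = -292 + g*q)
r = -734 (r = 2 - (43 - 66)*(-32) = 2 - (-23)*(-32) = 2 - 1*736 = 2 - 736 = -734)
1/(r + k(279, 121)) = 1/(-734 + (-292 + 121*279)) = 1/(-734 + (-292 + 33759)) = 1/(-734 + 33467) = 1/32733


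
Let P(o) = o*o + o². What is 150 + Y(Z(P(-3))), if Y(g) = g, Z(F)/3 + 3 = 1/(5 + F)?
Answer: 3246/23 ≈ 141.13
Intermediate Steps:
P(o) = 2*o² (P(o) = o² + o² = 2*o²)
Z(F) = -9 + 3/(5 + F)
150 + Y(Z(P(-3))) = 150 + 3*(-14 - 6*(-3)²)/(5 + 2*(-3)²) = 150 + 3*(-14 - 6*9)/(5 + 2*9) = 150 + 3*(-14 - 3*18)/(5 + 18) = 150 + 3*(-14 - 54)/23 = 150 + 3*(1/23)*(-68) = 150 - 204/23 = 3246/23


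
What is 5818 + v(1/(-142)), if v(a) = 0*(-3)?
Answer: 5818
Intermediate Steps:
v(a) = 0
5818 + v(1/(-142)) = 5818 + 0 = 5818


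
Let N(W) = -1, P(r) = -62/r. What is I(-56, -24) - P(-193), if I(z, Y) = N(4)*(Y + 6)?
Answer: 3412/193 ≈ 17.679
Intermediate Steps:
I(z, Y) = -6 - Y (I(z, Y) = -(Y + 6) = -(6 + Y) = -6 - Y)
I(-56, -24) - P(-193) = (-6 - 1*(-24)) - (-62)/(-193) = (-6 + 24) - (-62)*(-1)/193 = 18 - 1*62/193 = 18 - 62/193 = 3412/193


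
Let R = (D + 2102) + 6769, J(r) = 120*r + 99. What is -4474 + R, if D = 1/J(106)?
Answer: 56365144/12819 ≈ 4397.0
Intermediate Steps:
J(r) = 99 + 120*r
D = 1/12819 (D = 1/(99 + 120*106) = 1/(99 + 12720) = 1/12819 ≈ 7.8009e-5)
R = 113717350/12819 (R = (1/12819 + 2102) + 6769 = 26945539/12819 + 6769 = 113717350/12819 ≈ 8871.0)
-4474 + R = -4474 + 113717350/12819 = 56365144/12819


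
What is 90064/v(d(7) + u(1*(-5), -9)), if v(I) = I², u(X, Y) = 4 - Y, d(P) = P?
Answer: 5629/25 ≈ 225.16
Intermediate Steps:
90064/v(d(7) + u(1*(-5), -9)) = 90064/((7 + (4 - 1*(-9)))²) = 90064/((7 + (4 + 9))²) = 90064/((7 + 13)²) = 90064/(20²) = 90064/400 = 90064*(1/400) = 5629/25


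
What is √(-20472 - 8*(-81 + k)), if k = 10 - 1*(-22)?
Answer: 4*I*√1255 ≈ 141.7*I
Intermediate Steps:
k = 32 (k = 10 + 22 = 32)
√(-20472 - 8*(-81 + k)) = √(-20472 - 8*(-81 + 32)) = √(-20472 - 8*(-49)) = √(-20472 + 392) = √(-20080) = 4*I*√1255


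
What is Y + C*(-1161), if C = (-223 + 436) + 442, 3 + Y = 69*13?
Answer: -759561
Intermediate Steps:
Y = 894 (Y = -3 + 69*13 = -3 + 897 = 894)
C = 655 (C = 213 + 442 = 655)
Y + C*(-1161) = 894 + 655*(-1161) = 894 - 760455 = -759561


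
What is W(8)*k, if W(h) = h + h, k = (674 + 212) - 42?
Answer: 13504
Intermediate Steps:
k = 844 (k = 886 - 42 = 844)
W(h) = 2*h
W(8)*k = (2*8)*844 = 16*844 = 13504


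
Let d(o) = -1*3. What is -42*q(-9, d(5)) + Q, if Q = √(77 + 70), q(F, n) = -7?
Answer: 294 + 7*√3 ≈ 306.12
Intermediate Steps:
d(o) = -3
Q = 7*√3 (Q = √147 = 7*√3 ≈ 12.124)
-42*q(-9, d(5)) + Q = -42*(-7) + 7*√3 = 294 + 7*√3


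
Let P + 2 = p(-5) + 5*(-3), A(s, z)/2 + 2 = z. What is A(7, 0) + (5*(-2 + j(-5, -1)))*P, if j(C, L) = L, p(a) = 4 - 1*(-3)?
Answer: 146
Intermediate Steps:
A(s, z) = -4 + 2*z
p(a) = 7 (p(a) = 4 + 3 = 7)
P = -10 (P = -2 + (7 + 5*(-3)) = -2 + (7 - 15) = -2 - 8 = -10)
A(7, 0) + (5*(-2 + j(-5, -1)))*P = (-4 + 2*0) + (5*(-2 - 1))*(-10) = (-4 + 0) + (5*(-3))*(-10) = -4 - 15*(-10) = -4 + 150 = 146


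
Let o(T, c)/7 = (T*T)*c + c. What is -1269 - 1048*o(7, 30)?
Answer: -11005269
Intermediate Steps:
o(T, c) = 7*c + 7*c*T² (o(T, c) = 7*((T*T)*c + c) = 7*(T²*c + c) = 7*(c*T² + c) = 7*(c + c*T²) = 7*c + 7*c*T²)
-1269 - 1048*o(7, 30) = -1269 - 7336*30*(1 + 7²) = -1269 - 7336*30*(1 + 49) = -1269 - 7336*30*50 = -1269 - 1048*10500 = -1269 - 11004000 = -11005269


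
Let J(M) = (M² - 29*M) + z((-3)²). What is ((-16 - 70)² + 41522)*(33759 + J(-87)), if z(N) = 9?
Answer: 2145543480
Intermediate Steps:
J(M) = 9 + M² - 29*M (J(M) = (M² - 29*M) + 9 = 9 + M² - 29*M)
((-16 - 70)² + 41522)*(33759 + J(-87)) = ((-16 - 70)² + 41522)*(33759 + (9 + (-87)² - 29*(-87))) = ((-86)² + 41522)*(33759 + (9 + 7569 + 2523)) = (7396 + 41522)*(33759 + 10101) = 48918*43860 = 2145543480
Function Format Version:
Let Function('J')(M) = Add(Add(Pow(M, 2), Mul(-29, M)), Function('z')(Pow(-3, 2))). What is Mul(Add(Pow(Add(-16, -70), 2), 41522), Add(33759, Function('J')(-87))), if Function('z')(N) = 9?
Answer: 2145543480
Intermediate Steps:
Function('J')(M) = Add(9, Pow(M, 2), Mul(-29, M)) (Function('J')(M) = Add(Add(Pow(M, 2), Mul(-29, M)), 9) = Add(9, Pow(M, 2), Mul(-29, M)))
Mul(Add(Pow(Add(-16, -70), 2), 41522), Add(33759, Function('J')(-87))) = Mul(Add(Pow(Add(-16, -70), 2), 41522), Add(33759, Add(9, Pow(-87, 2), Mul(-29, -87)))) = Mul(Add(Pow(-86, 2), 41522), Add(33759, Add(9, 7569, 2523))) = Mul(Add(7396, 41522), Add(33759, 10101)) = Mul(48918, 43860) = 2145543480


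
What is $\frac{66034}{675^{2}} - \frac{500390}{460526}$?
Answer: $- \frac{8980900903}{9537598125} \approx -0.94163$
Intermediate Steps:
$\frac{66034}{675^{2}} - \frac{500390}{460526} = \frac{66034}{455625} - \frac{22745}{20933} = - \frac{8980900903}{9537598125}$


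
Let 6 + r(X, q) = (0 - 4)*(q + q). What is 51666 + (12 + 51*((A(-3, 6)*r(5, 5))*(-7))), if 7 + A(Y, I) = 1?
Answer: -46854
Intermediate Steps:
A(Y, I) = -6 (A(Y, I) = -7 + 1 = -6)
r(X, q) = -6 - 8*q (r(X, q) = -6 + (0 - 4)*(q + q) = -6 - 8*q)
51666 + (12 + 51*((A(-3, 6)*r(5, 5))*(-7))) = 51666 + (12 + 51*(-6*(-6 - 8*5)*(-7))) = 51666 + (12 + 51*(-6*(-6 - 40)*(-7))) = 51666 + (12 + 51*(-6*(-46)*(-7))) = 51666 + (12 + 51*(276*(-7))) = 51666 + (12 + 51*(-1932)) = 51666 + (12 - 98532) = 51666 - 98520 = -46854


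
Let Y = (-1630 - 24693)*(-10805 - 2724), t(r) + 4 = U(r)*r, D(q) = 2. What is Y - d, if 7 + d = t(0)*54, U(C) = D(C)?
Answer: 356124090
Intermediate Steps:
U(C) = 2
t(r) = -4 + 2*r
Y = 356123867 (Y = -26323*(-13529) = 356123867)
d = -223 (d = -7 + (-4 + 2*0)*54 = -7 + (-4 + 0)*54 = -7 - 4*54 = -7 - 216 = -223)
Y - d = 356123867 - 1*(-223) = 356123867 + 223 = 356124090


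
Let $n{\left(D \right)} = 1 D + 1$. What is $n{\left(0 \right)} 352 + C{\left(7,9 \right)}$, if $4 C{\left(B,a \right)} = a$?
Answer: $\frac{1417}{4} \approx 354.25$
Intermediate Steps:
$n{\left(D \right)} = 1 + D$ ($n{\left(D \right)} = D + 1 = 1 + D$)
$C{\left(B,a \right)} = \frac{a}{4}$
$n{\left(0 \right)} 352 + C{\left(7,9 \right)} = \left(1 + 0\right) 352 + \frac{1}{4} \cdot 9 = 1 \cdot 352 + \frac{9}{4} = 352 + \frac{9}{4} = \frac{1417}{4}$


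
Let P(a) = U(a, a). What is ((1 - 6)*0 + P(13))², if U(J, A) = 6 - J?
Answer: 49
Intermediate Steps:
P(a) = 6 - a
((1 - 6)*0 + P(13))² = ((1 - 6)*0 + (6 - 1*13))² = (-5*0 + (6 - 13))² = (0 - 7)² = (-7)² = 49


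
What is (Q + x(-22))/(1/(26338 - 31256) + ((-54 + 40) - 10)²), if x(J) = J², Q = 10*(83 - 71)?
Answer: 2970472/2832767 ≈ 1.0486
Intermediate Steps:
Q = 120 (Q = 10*12 = 120)
(Q + x(-22))/(1/(26338 - 31256) + ((-54 + 40) - 10)²) = (120 + (-22)²)/(1/(26338 - 31256) + ((-54 + 40) - 10)²) = (120 + 484)/(1/(-4918) + (-14 - 10)²) = 604/(-1/4918 + (-24)²) = 604/(-1/4918 + 576) = 604/(2832767/4918) = 604*(4918/2832767) = 2970472/2832767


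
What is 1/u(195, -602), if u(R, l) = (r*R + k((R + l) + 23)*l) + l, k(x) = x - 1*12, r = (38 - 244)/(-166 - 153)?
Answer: 319/75895180 ≈ 4.2032e-6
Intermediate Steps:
r = 206/319 (r = -206/(-319) = -206*(-1/319) = 206/319 ≈ 0.64577)
k(x) = -12 + x (k(x) = x - 12 = -12 + x)
u(R, l) = l + 206*R/319 + l*(11 + R + l) (u(R, l) = (206*R/319 + (-12 + ((R + l) + 23))*l) + l = (206*R/319 + (-12 + (23 + R + l))*l) + l = (206*R/319 + (11 + R + l)*l) + l = (206*R/319 + l*(11 + R + l)) + l = l + 206*R/319 + l*(11 + R + l))
1/u(195, -602) = 1/(-602 + (206/319)*195 - 602*(11 + 195 - 602)) = 1/(-602 + 40170/319 - 602*(-396)) = 1/(-602 + 40170/319 + 238392) = 1/(75895180/319) = 319/75895180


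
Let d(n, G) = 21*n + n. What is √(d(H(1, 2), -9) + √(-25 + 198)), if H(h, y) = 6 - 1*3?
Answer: √(66 + √173) ≈ 8.8968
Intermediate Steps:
H(h, y) = 3 (H(h, y) = 6 - 3 = 3)
d(n, G) = 22*n
√(d(H(1, 2), -9) + √(-25 + 198)) = √(22*3 + √(-25 + 198)) = √(66 + √173)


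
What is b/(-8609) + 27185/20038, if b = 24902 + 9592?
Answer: -457155107/172507142 ≈ -2.6501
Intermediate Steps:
b = 34494
b/(-8609) + 27185/20038 = 34494/(-8609) + 27185/20038 = 34494*(-1/8609) + 27185*(1/20038) = -34494/8609 + 27185/20038 = -457155107/172507142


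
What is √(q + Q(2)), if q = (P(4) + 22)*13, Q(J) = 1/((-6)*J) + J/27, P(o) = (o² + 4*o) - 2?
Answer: √219021/18 ≈ 26.000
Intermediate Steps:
P(o) = -2 + o² + 4*o
Q(J) = -1/(6*J) + J/27 (Q(J) = -1/(6*J) + J*(1/27) = -1/(6*J) + J/27)
q = 676 (q = ((-2 + 4² + 4*4) + 22)*13 = ((-2 + 16 + 16) + 22)*13 = (30 + 22)*13 = 52*13 = 676)
√(q + Q(2)) = √(676 + (-⅙/2 + (1/27)*2)) = √(676 + (-⅙*½ + 2/27)) = √(676 + (-1/12 + 2/27)) = √(676 - 1/108) = √(73007/108) = √219021/18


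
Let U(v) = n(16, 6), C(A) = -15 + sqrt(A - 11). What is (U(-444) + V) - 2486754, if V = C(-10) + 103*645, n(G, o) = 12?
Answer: -2420322 + I*sqrt(21) ≈ -2.4203e+6 + 4.5826*I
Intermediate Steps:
C(A) = -15 + sqrt(-11 + A)
V = 66420 + I*sqrt(21) (V = (-15 + sqrt(-11 - 10)) + 103*645 = (-15 + sqrt(-21)) + 66435 = (-15 + I*sqrt(21)) + 66435 = 66420 + I*sqrt(21) ≈ 66420.0 + 4.5826*I)
U(v) = 12
(U(-444) + V) - 2486754 = (12 + (66420 + I*sqrt(21))) - 2486754 = (66432 + I*sqrt(21)) - 2486754 = -2420322 + I*sqrt(21)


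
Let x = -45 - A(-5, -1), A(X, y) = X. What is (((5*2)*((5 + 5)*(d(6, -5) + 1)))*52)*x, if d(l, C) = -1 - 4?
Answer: 832000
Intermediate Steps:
d(l, C) = -5
x = -40 (x = -45 - 1*(-5) = -45 + 5 = -40)
(((5*2)*((5 + 5)*(d(6, -5) + 1)))*52)*x = (((5*2)*((5 + 5)*(-5 + 1)))*52)*(-40) = ((10*(10*(-4)))*52)*(-40) = ((10*(-40))*52)*(-40) = -400*52*(-40) = -20800*(-40) = 832000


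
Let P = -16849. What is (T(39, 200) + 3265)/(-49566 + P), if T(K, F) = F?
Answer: -693/13283 ≈ -0.052172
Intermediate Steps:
(T(39, 200) + 3265)/(-49566 + P) = (200 + 3265)/(-49566 - 16849) = 3465/(-66415) = 3465*(-1/66415) = -693/13283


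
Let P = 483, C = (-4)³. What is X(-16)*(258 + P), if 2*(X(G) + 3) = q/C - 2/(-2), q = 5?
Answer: -240825/128 ≈ -1881.4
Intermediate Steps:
C = -64
X(G) = -325/128 (X(G) = -3 + (5/(-64) - 2/(-2))/2 = -3 + (5*(-1/64) - 2*(-½))/2 = -3 + (-5/64 + 1)/2 = -3 + (½)*(59/64) = -3 + 59/128 = -325/128)
X(-16)*(258 + P) = -325*(258 + 483)/128 = -325/128*741 = -240825/128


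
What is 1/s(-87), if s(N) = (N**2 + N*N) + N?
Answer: 1/15051 ≈ 6.6441e-5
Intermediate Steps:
s(N) = N + 2*N**2 (s(N) = (N**2 + N**2) + N = 2*N**2 + N = N + 2*N**2)
1/s(-87) = 1/(-87*(1 + 2*(-87))) = 1/(-87*(1 - 174)) = 1/(-87*(-173)) = 1/15051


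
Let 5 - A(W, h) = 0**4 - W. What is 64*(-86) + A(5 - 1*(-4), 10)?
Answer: -5490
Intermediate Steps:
A(W, h) = 5 + W (A(W, h) = 5 - (0**4 - W) = 5 - (0 - W) = 5 - (-1)*W = 5 + W)
64*(-86) + A(5 - 1*(-4), 10) = 64*(-86) + (5 + (5 - 1*(-4))) = -5504 + (5 + (5 + 4)) = -5504 + (5 + 9) = -5504 + 14 = -5490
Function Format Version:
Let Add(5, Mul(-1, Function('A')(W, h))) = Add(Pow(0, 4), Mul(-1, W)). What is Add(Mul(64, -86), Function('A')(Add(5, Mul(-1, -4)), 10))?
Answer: -5490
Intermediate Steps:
Function('A')(W, h) = Add(5, W) (Function('A')(W, h) = Add(5, Mul(-1, Add(Pow(0, 4), Mul(-1, W)))) = Add(5, Mul(-1, Add(0, Mul(-1, W)))) = Add(5, Mul(-1, Mul(-1, W))) = Add(5, W))
Add(Mul(64, -86), Function('A')(Add(5, Mul(-1, -4)), 10)) = Add(Mul(64, -86), Add(5, Add(5, Mul(-1, -4)))) = Add(-5504, Add(5, Add(5, 4))) = Add(-5504, Add(5, 9)) = Add(-5504, 14) = -5490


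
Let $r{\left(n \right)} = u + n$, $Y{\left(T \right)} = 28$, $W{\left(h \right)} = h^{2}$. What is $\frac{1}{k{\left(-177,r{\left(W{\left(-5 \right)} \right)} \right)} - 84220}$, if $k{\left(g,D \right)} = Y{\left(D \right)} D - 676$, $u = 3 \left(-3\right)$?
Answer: $- \frac{1}{84448} \approx -1.1842 \cdot 10^{-5}$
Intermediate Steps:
$u = -9$
$r{\left(n \right)} = -9 + n$
$k{\left(g,D \right)} = -676 + 28 D$ ($k{\left(g,D \right)} = 28 D - 676 = -676 + 28 D$)
$\frac{1}{k{\left(-177,r{\left(W{\left(-5 \right)} \right)} \right)} - 84220} = \frac{1}{\left(-676 + 28 \left(-9 + \left(-5\right)^{2}\right)\right) - 84220} = \frac{1}{\left(-676 + 28 \left(-9 + 25\right)\right) - 84220} = \frac{1}{\left(-676 + 28 \cdot 16\right) - 84220} = \frac{1}{\left(-676 + 448\right) - 84220} = \frac{1}{-228 - 84220} = \frac{1}{-84448} = - \frac{1}{84448}$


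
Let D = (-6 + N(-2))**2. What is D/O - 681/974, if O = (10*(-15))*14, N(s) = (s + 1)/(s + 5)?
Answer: -6611257/9204300 ≈ -0.71828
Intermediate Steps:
N(s) = (1 + s)/(5 + s)
O = -2100 (O = -150*14 = -2100)
D = 361/9 (D = (-6 + (1 - 2)/(5 - 2))**2 = (-6 - 1/3)**2 = (-19/3)**2 = 361/9 ≈ 40.111)
D/O - 681/974 = (361/9)/(-2100) - 681/974 = (361/9)*(-1/2100) - 681*1/974 = -361/18900 - 681/974 = -6611257/9204300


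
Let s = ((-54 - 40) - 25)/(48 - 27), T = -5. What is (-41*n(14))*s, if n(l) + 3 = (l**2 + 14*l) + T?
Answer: 89216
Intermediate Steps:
s = -17/3 (s = (-94 - 25)/21 = -119*1/21 = -17/3 ≈ -5.6667)
n(l) = -8 + l**2 + 14*l (n(l) = -3 + ((l**2 + 14*l) - 5) = -3 + (-5 + l**2 + 14*l) = -8 + l**2 + 14*l)
(-41*n(14))*s = -41*(-8 + 14**2 + 14*14)*(-17/3) = -41*(-8 + 196 + 196)*(-17/3) = -41*384*(-17/3) = -15744*(-17/3) = 89216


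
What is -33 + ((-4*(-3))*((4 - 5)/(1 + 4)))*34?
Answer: -573/5 ≈ -114.60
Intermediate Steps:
-33 + ((-4*(-3))*((4 - 5)/(1 + 4)))*34 = -33 + (12*(-1/5))*34 = -33 - 12/5*34 = -33 - 408/5 = -573/5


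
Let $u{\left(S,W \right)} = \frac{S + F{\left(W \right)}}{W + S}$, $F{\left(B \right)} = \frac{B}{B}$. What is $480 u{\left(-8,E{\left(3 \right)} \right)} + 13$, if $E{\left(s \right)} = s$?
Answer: $685$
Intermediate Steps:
$F{\left(B \right)} = 1$
$u{\left(S,W \right)} = \frac{1 + S}{S + W}$ ($u{\left(S,W \right)} = \frac{S + 1}{W + S} = \frac{1 + S}{S + W}$)
$480 u{\left(-8,E{\left(3 \right)} \right)} + 13 = 480 \frac{1 - 8}{-8 + 3} + 13 = 480 \frac{1}{-5} \left(-7\right) + 13 = 480 \left(\left(- \frac{1}{5}\right) \left(-7\right)\right) + 13 = 480 \cdot \frac{7}{5} + 13 = 672 + 13 = 685$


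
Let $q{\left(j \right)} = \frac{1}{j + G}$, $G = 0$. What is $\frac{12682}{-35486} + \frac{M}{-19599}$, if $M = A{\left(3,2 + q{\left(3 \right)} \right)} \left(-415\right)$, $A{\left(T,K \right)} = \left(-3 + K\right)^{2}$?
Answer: $- \frac{1089041951}{3129705513} \approx -0.34797$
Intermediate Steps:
$q{\left(j \right)} = \frac{1}{j}$ ($q{\left(j \right)} = \frac{1}{j + 0} = \frac{1}{j}$)
$M = - \frac{1660}{9}$ ($M = \left(-3 + \left(2 + \frac{1}{3}\right)\right)^{2} \left(-415\right) = \left(-3 + \frac{7}{3}\right)^{2} \left(-415\right) = \left(- \frac{2}{3}\right)^{2} \left(-415\right) = \frac{4}{9} \left(-415\right) = - \frac{1660}{9} \approx -184.44$)
$\frac{12682}{-35486} + \frac{M}{-19599} = \frac{12682}{-35486} - \frac{1660}{9 \left(-19599\right)} = 12682 \left(- \frac{1}{35486}\right) - - \frac{1660}{176391} = - \frac{6341}{17743} + \frac{1660}{176391} = - \frac{1089041951}{3129705513}$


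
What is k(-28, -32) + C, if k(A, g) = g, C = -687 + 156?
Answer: -563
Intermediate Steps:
C = -531
k(-28, -32) + C = -32 - 531 = -563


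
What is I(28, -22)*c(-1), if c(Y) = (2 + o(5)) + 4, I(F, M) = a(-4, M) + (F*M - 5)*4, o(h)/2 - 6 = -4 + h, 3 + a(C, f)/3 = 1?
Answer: -49800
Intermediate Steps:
a(C, f) = -6 (a(C, f) = -9 + 3*1 = -9 + 3 = -6)
o(h) = 4 + 2*h (o(h) = 12 + 2*(-4 + h) = 12 + (-8 + 2*h) = 4 + 2*h)
I(F, M) = -26 + 4*F*M (I(F, M) = -6 + (F*M - 5)*4 = -6 + (-5 + F*M)*4 = -6 + (-20 + 4*F*M) = -26 + 4*F*M)
c(Y) = 20 (c(Y) = (2 + (4 + 2*5)) + 4 = (2 + (4 + 10)) + 4 = (2 + 14) + 4 = 16 + 4 = 20)
I(28, -22)*c(-1) = (-26 + 4*28*(-22))*20 = (-26 - 2464)*20 = -2490*20 = -49800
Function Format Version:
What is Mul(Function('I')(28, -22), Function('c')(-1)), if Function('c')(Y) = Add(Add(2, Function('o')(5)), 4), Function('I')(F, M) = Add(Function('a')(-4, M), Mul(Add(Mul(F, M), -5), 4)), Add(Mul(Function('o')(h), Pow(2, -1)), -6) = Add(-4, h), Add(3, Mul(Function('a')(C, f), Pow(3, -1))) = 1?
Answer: -49800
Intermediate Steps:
Function('a')(C, f) = -6 (Function('a')(C, f) = Add(-9, Mul(3, 1)) = Add(-9, 3) = -6)
Function('o')(h) = Add(4, Mul(2, h)) (Function('o')(h) = Add(12, Mul(2, Add(-4, h))) = Add(12, Add(-8, Mul(2, h))) = Add(4, Mul(2, h)))
Function('I')(F, M) = Add(-26, Mul(4, F, M)) (Function('I')(F, M) = Add(-6, Mul(Add(Mul(F, M), -5), 4)) = Add(-6, Mul(Add(-5, Mul(F, M)), 4)) = Add(-6, Add(-20, Mul(4, F, M))) = Add(-26, Mul(4, F, M)))
Function('c')(Y) = 20 (Function('c')(Y) = Add(Add(2, Add(4, Mul(2, 5))), 4) = Add(Add(2, Add(4, 10)), 4) = Add(Add(2, 14), 4) = Add(16, 4) = 20)
Mul(Function('I')(28, -22), Function('c')(-1)) = Mul(Add(-26, Mul(4, 28, -22)), 20) = Mul(Add(-26, -2464), 20) = Mul(-2490, 20) = -49800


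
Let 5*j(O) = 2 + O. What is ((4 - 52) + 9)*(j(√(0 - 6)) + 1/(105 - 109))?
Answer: -117/20 - 39*I*√6/5 ≈ -5.85 - 19.106*I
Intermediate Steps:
j(O) = ⅖ + O/5 (j(O) = (2 + O)/5 = ⅖ + O/5)
((4 - 52) + 9)*(j(√(0 - 6)) + 1/(105 - 109)) = ((4 - 52) + 9)*((⅖ + √(0 - 6)/5) + 1/(105 - 109)) = (-48 + 9)*((⅖ + √(-6)/5) + 1/(-4)) = -39*((⅖ + (I*√6)/5) - ¼) = -39*((⅖ + I*√6/5) - ¼) = -39*(3/20 + I*√6/5) = -117/20 - 39*I*√6/5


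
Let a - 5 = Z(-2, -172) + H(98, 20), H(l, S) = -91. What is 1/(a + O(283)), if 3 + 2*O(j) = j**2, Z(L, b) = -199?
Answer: 1/39758 ≈ 2.5152e-5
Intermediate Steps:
O(j) = -3/2 + j**2/2
a = -285 (a = 5 + (-199 - 91) = 5 - 290 = -285)
1/(a + O(283)) = 1/(-285 + (-3/2 + (1/2)*283**2)) = 1/(-285 + (-3/2 + (1/2)*80089)) = 1/(-285 + (-3/2 + 80089/2)) = 1/(-285 + 40043) = 1/39758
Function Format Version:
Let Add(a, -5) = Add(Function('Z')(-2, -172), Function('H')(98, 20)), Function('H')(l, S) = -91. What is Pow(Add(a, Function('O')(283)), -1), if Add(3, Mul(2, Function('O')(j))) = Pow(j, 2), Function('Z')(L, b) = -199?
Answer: Rational(1, 39758) ≈ 2.5152e-5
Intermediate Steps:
Function('O')(j) = Add(Rational(-3, 2), Mul(Rational(1, 2), Pow(j, 2)))
a = -285 (a = Add(5, Add(-199, -91)) = Add(5, -290) = -285)
Pow(Add(a, Function('O')(283)), -1) = Pow(Add(-285, Add(Rational(-3, 2), Mul(Rational(1, 2), Pow(283, 2)))), -1) = Pow(Add(-285, Add(Rational(-3, 2), Mul(Rational(1, 2), 80089))), -1) = Pow(Add(-285, Add(Rational(-3, 2), Rational(80089, 2))), -1) = Pow(Add(-285, 40043), -1) = Pow(39758, -1) = Rational(1, 39758)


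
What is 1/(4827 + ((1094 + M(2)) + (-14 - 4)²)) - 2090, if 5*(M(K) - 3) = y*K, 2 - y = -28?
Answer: -13083399/6260 ≈ -2090.0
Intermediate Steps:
y = 30 (y = 2 - 1*(-28) = 2 + 28 = 30)
M(K) = 3 + 6*K (M(K) = 3 + (30*K)/5 = 3 + 6*K)
1/(4827 + ((1094 + M(2)) + (-14 - 4)²)) - 2090 = 1/(4827 + ((1094 + (3 + 6*2)) + (-14 - 4)²)) - 2090 = 1/(4827 + ((1094 + (3 + 12)) + (-18)²)) - 2090 = 1/(4827 + ((1094 + 15) + 324)) - 2090 = 1/(4827 + (1109 + 324)) - 2090 = 1/(4827 + 1433) - 2090 = 1/6260 - 2090 = -13083399/6260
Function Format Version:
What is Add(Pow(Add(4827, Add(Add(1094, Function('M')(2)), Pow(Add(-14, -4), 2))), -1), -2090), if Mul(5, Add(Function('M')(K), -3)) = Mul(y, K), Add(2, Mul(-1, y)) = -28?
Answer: Rational(-13083399, 6260) ≈ -2090.0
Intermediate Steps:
y = 30 (y = Add(2, Mul(-1, -28)) = Add(2, 28) = 30)
Function('M')(K) = Add(3, Mul(6, K)) (Function('M')(K) = Add(3, Mul(Rational(1, 5), Mul(30, K))) = Add(3, Mul(6, K)))
Add(Pow(Add(4827, Add(Add(1094, Function('M')(2)), Pow(Add(-14, -4), 2))), -1), -2090) = Add(Pow(Add(4827, Add(Add(1094, Add(3, Mul(6, 2))), Pow(Add(-14, -4), 2))), -1), -2090) = Add(Pow(Add(4827, Add(Add(1094, Add(3, 12)), Pow(-18, 2))), -1), -2090) = Add(Pow(Add(4827, Add(Add(1094, 15), 324)), -1), -2090) = Add(Pow(Add(4827, Add(1109, 324)), -1), -2090) = Add(Pow(Add(4827, 1433), -1), -2090) = Add(Pow(6260, -1), -2090) = Add(Rational(1, 6260), -2090) = Rational(-13083399, 6260)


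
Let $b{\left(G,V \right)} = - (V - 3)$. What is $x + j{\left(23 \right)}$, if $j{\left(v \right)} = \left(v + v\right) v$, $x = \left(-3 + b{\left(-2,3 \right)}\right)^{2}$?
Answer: $1067$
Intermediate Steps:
$b{\left(G,V \right)} = 3 - V$ ($b{\left(G,V \right)} = - (-3 + V) = 3 - V$)
$x = 9$ ($x = \left(-3 + \left(3 - 3\right)\right)^{2} = \left(-3 + 0\right)^{2} = \left(-3\right)^{2} = 9$)
$j{\left(v \right)} = 2 v^{2}$ ($j{\left(v \right)} = 2 v v = 2 v^{2}$)
$x + j{\left(23 \right)} = 9 + 2 \cdot 23^{2} = 9 + 2 \cdot 529 = 9 + 1058 = 1067$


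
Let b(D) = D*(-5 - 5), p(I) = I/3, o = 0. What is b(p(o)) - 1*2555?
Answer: -2555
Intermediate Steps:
p(I) = I/3 (p(I) = I*(1/3) = I/3)
b(D) = -10*D (b(D) = D*(-10) = -10*D)
b(p(o)) - 1*2555 = -10*0/3 - 1*2555 = -10*0 - 2555 = 0 - 2555 = -2555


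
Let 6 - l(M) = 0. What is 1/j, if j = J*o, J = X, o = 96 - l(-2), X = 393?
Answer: 1/35370 ≈ 2.8273e-5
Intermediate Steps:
l(M) = 6 (l(M) = 6 - 1*0 = 6 + 0 = 6)
o = 90 (o = 96 - 1*6 = 96 - 6 = 90)
J = 393
j = 35370 (j = 393*90 = 35370)
1/j = 1/35370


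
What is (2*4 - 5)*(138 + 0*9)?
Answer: 414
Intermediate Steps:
(2*4 - 5)*(138 + 0*9) = (8 - 5)*(138 + 0) = 3*138 = 414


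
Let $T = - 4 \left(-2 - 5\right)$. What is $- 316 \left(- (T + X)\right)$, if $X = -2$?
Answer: $8216$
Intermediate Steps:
$T = 28$ ($T = \left(-4\right) \left(-7\right) = 28$)
$- 316 \left(- (T + X)\right) = - 316 \left(- (28 - 2)\right) = - 316 \left(\left(-1\right) 26\right) = \left(-316\right) \left(-26\right) = 8216$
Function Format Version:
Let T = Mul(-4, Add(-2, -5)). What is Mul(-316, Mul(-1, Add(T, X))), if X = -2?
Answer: 8216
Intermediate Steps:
T = 28 (T = Mul(-4, -7) = 28)
Mul(-316, Mul(-1, Add(T, X))) = Mul(-316, Mul(-1, Add(28, -2))) = Mul(-316, Mul(-1, 26)) = Mul(-316, -26) = 8216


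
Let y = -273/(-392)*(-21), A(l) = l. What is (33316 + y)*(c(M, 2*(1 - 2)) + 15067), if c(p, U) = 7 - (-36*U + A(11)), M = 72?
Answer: 3993767301/8 ≈ 4.9922e+8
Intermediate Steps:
c(p, U) = -4 + 36*U (c(p, U) = 7 - (-36*U + 11) = 7 - (11 - 36*U) = 7 + (-11 + 36*U) = -4 + 36*U)
y = -117/8 (y = -273*(-1/392)*(-21) = (39/56)*(-21) = -117/8 ≈ -14.625)
(33316 + y)*(c(M, 2*(1 - 2)) + 15067) = (33316 - 117/8)*((-4 + 36*(2*(1 - 2))) + 15067) = 266411*((-4 + 36*(2*(-1))) + 15067)/8 = 266411*((-4 + 36*(-2)) + 15067)/8 = 266411*((-4 - 72) + 15067)/8 = 266411*(-76 + 15067)/8 = (266411/8)*14991 = 3993767301/8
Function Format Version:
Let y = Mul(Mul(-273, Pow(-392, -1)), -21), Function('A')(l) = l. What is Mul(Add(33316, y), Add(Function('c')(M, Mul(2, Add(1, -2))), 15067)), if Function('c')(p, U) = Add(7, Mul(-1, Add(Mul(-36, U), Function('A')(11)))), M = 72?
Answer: Rational(3993767301, 8) ≈ 4.9922e+8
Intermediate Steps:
Function('c')(p, U) = Add(-4, Mul(36, U)) (Function('c')(p, U) = Add(7, Mul(-1, Add(Mul(-36, U), 11))) = Add(7, Mul(-1, Add(11, Mul(-36, U)))) = Add(7, Add(-11, Mul(36, U))) = Add(-4, Mul(36, U)))
y = Rational(-117, 8) (y = Mul(Mul(-273, Rational(-1, 392)), -21) = Mul(Rational(39, 56), -21) = Rational(-117, 8) ≈ -14.625)
Mul(Add(33316, y), Add(Function('c')(M, Mul(2, Add(1, -2))), 15067)) = Mul(Add(33316, Rational(-117, 8)), Add(Add(-4, Mul(36, Mul(2, Add(1, -2)))), 15067)) = Mul(Rational(266411, 8), Add(Add(-4, Mul(36, Mul(2, -1))), 15067)) = Mul(Rational(266411, 8), Add(Add(-4, Mul(36, -2)), 15067)) = Mul(Rational(266411, 8), Add(Add(-4, -72), 15067)) = Mul(Rational(266411, 8), Add(-76, 15067)) = Mul(Rational(266411, 8), 14991) = Rational(3993767301, 8)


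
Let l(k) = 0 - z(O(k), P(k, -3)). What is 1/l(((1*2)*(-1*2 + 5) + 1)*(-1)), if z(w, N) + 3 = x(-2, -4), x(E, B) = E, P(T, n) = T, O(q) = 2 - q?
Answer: ⅕ ≈ 0.20000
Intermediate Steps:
z(w, N) = -5 (z(w, N) = -3 - 2 = -5)
l(k) = 5 (l(k) = 0 - 1*(-5) = 0 + 5 = 5)
1/l(((1*2)*(-1*2 + 5) + 1)*(-1)) = 1/5 = ⅕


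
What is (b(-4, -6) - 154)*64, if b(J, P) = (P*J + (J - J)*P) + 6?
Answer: -7936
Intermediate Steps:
b(J, P) = 6 + J*P (b(J, P) = (J*P + 0*P) + 6 = (J*P + 0) + 6 = J*P + 6 = 6 + J*P)
(b(-4, -6) - 154)*64 = ((6 - 4*(-6)) - 154)*64 = ((6 + 24) - 154)*64 = (30 - 154)*64 = -124*64 = -7936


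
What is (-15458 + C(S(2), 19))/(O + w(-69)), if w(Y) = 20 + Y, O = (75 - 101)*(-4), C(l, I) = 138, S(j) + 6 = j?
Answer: -3064/11 ≈ -278.55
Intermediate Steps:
S(j) = -6 + j
O = 104 (O = -26*(-4) = 104)
(-15458 + C(S(2), 19))/(O + w(-69)) = (-15458 + 138)/(104 + (20 - 69)) = -15320/(104 - 49) = -15320/55 = -15320*1/55 = -3064/11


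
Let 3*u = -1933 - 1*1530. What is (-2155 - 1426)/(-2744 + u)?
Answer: 10743/11695 ≈ 0.91860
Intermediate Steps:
u = -3463/3 (u = (-1933 - 1*1530)/3 = (-1933 - 1530)/3 = (⅓)*(-3463) = -3463/3 ≈ -1154.3)
(-2155 - 1426)/(-2744 + u) = (-2155 - 1426)/(-2744 - 3463/3) = -3581/(-11695/3) = -3581*(-3/11695) = 10743/11695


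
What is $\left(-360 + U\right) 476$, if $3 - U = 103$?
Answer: $-218960$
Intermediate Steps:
$U = -100$ ($U = 3 - 103 = -100$)
$\left(-360 + U\right) 476 = \left(-360 - 100\right) 476 = \left(-460\right) 476 = -218960$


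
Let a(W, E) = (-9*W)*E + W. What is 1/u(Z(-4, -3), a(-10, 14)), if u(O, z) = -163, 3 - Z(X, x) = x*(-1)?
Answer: -1/163 ≈ -0.0061350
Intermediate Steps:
Z(X, x) = 3 + x (Z(X, x) = 3 - x*(-1) = 3 - (-1)*x = 3 + x)
a(W, E) = W - 9*E*W (a(W, E) = -9*E*W + W = W - 9*E*W)
1/u(Z(-4, -3), a(-10, 14)) = 1/(-163) = -1/163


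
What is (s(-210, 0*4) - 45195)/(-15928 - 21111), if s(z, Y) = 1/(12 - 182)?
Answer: 7683151/6296630 ≈ 1.2202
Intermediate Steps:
s(z, Y) = -1/170 (s(z, Y) = 1/(-170) = -1/170)
(s(-210, 0*4) - 45195)/(-15928 - 21111) = (-1/170 - 45195)/(-15928 - 21111) = -7683151/170/(-37039) = -7683151/170*(-1/37039) = 7683151/6296630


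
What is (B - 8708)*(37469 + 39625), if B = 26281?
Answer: 1354772862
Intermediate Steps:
(B - 8708)*(37469 + 39625) = (26281 - 8708)*(37469 + 39625) = 17573*77094 = 1354772862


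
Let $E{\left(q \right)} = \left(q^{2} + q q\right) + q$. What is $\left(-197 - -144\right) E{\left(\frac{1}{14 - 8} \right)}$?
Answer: $- \frac{106}{9} \approx -11.778$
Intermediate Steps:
$E{\left(q \right)} = q + 2 q^{2}$ ($E{\left(q \right)} = \left(q^{2} + q^{2}\right) + q = 2 q^{2} + q = q + 2 q^{2}$)
$\left(-197 - -144\right) E{\left(\frac{1}{14 - 8} \right)} = \left(-197 - -144\right) \frac{1 + \frac{2}{14 - 8}}{14 - 8} = \left(-197 + 144\right) \frac{1 + \frac{2}{6}}{6} = - 53 \frac{1 + 2 \cdot \frac{1}{6}}{6} = - 53 \frac{1 + \frac{1}{3}}{6} = - 53 \cdot \frac{1}{6} \cdot \frac{4}{3} = \left(-53\right) \frac{2}{9} = - \frac{106}{9}$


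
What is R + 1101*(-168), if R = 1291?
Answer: -183677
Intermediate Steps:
R + 1101*(-168) = 1291 + 1101*(-168) = 1291 - 184968 = -183677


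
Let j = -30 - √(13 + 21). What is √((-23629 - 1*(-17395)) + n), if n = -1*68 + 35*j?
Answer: √(-7352 - 35*√34) ≈ 86.926*I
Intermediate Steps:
j = -30 - √34 ≈ -35.831
n = -1118 - 35*√34 (n = -1*68 + 35*(-30 - √34) = -68 + (-1050 - 35*√34) = -1118 - 35*√34 ≈ -1322.1)
√((-23629 - 1*(-17395)) + n) = √((-23629 - 1*(-17395)) + (-1118 - 35*√34)) = √((-23629 + 17395) + (-1118 - 35*√34)) = √(-6234 + (-1118 - 35*√34)) = √(-7352 - 35*√34)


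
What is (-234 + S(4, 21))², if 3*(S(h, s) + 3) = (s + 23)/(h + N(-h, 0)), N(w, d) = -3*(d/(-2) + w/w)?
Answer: 444889/9 ≈ 49432.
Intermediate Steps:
N(w, d) = -3 + 3*d/2 (N(w, d) = -3*(d*(-½) + 1) = -3*(-d/2 + 1) = -3*(1 - d/2) = -3 + 3*d/2)
S(h, s) = -3 + (23 + s)/(3*(-3 + h)) (S(h, s) = -3 + ((s + 23)/(h + (-3 + (3/2)*0)))/3 = -3 + ((23 + s)/(h + (-3 + 0)))/3 = -3 + ((23 + s)/(h - 3))/3 = -3 + ((23 + s)/(-3 + h))/3 = -3 + (23 + s)/(3*(-3 + h)))
(-234 + S(4, 21))² = (-234 + (50 + 21 - 9*4)/(3*(-3 + 4)))² = (-234 + (⅓)*(50 + 21 - 36)/1)² = (-234 + (⅓)*1*35)² = (-234 + 35/3)² = (-667/3)² = 444889/9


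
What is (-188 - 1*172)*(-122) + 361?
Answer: 44281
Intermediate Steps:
(-188 - 1*172)*(-122) + 361 = (-188 - 172)*(-122) + 361 = -360*(-122) + 361 = 43920 + 361 = 44281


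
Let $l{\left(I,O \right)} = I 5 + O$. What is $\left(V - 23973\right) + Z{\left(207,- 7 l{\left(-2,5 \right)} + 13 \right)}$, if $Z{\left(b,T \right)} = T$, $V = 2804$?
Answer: $-21121$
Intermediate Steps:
$l{\left(I,O \right)} = O + 5 I$ ($l{\left(I,O \right)} = 5 I + O = O + 5 I$)
$\left(V - 23973\right) + Z{\left(207,- 7 l{\left(-2,5 \right)} + 13 \right)} = \left(2804 - 23973\right) - \left(-13 + 7 \left(5 + 5 \left(-2\right)\right)\right) = -21169 - \left(-13 + 7 \left(5 - 10\right)\right) = -21169 + \left(\left(-7\right) \left(-5\right) + 13\right) = -21169 + \left(35 + 13\right) = -21169 + 48 = -21121$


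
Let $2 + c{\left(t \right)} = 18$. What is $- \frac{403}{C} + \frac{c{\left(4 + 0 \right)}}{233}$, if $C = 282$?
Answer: $- \frac{89387}{65706} \approx -1.3604$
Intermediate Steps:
$c{\left(t \right)} = 16$ ($c{\left(t \right)} = -2 + 18 = 16$)
$- \frac{403}{C} + \frac{c{\left(4 + 0 \right)}}{233} = - \frac{403}{282} + \frac{16}{233} = - \frac{89387}{65706}$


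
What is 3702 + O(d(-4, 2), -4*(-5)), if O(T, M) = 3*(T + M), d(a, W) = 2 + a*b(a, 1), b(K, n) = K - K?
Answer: 3768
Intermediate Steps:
b(K, n) = 0
d(a, W) = 2 (d(a, W) = 2 + a*0 = 2 + 0 = 2)
O(T, M) = 3*M + 3*T (O(T, M) = 3*(M + T) = 3*M + 3*T)
3702 + O(d(-4, 2), -4*(-5)) = 3702 + (3*(-4*(-5)) + 3*2) = 3702 + (3*20 + 6) = 3702 + (60 + 6) = 3702 + 66 = 3768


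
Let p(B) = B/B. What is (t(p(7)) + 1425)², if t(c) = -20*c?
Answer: 1974025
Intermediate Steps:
p(B) = 1
(t(p(7)) + 1425)² = (-20*1 + 1425)² = (-20 + 1425)² = 1405² = 1974025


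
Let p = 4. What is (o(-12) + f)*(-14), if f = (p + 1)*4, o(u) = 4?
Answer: -336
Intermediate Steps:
f = 20 (f = (4 + 1)*4 = 5*4 = 20)
(o(-12) + f)*(-14) = (4 + 20)*(-14) = 24*(-14) = -336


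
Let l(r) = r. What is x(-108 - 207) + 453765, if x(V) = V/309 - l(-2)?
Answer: 46737896/103 ≈ 4.5377e+5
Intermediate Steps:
x(V) = 2 + V/309 (x(V) = V/309 - 1*(-2) = V*(1/309) + 2 = V/309 + 2 = 2 + V/309)
x(-108 - 207) + 453765 = (2 + (-108 - 207)/309) + 453765 = (2 + (1/309)*(-315)) + 453765 = (2 - 105/103) + 453765 = 101/103 + 453765 = 46737896/103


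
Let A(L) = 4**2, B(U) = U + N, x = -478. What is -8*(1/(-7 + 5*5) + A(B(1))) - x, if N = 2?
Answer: 3146/9 ≈ 349.56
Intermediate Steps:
B(U) = 2 + U (B(U) = U + 2 = 2 + U)
A(L) = 16
-8*(1/(-7 + 5*5) + A(B(1))) - x = -8*(1/(-7 + 5*5) + 16) - 1*(-478) = -8*(1/(-7 + 25) + 16) + 478 = -8*(1/18 + 16) + 478 = -8*289/18 + 478 = -1156/9 + 478 = 3146/9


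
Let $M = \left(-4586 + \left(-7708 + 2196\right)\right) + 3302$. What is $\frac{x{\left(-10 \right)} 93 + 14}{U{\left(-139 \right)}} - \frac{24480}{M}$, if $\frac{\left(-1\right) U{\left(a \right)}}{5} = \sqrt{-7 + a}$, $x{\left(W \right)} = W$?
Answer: $\frac{6120}{1699} - \frac{458 i \sqrt{146}}{365} \approx 3.6021 - 15.162 i$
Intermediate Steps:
$M = -6796$ ($M = \left(-4586 - 5512\right) + 3302 = -10098 + 3302 = -6796$)
$U{\left(a \right)} = - 5 \sqrt{-7 + a}$
$\frac{x{\left(-10 \right)} 93 + 14}{U{\left(-139 \right)}} - \frac{24480}{M} = \frac{\left(-10\right) 93 + 14}{\left(-5\right) \sqrt{-7 - 139}} - \frac{24480}{-6796} = \frac{-930 + 14}{\left(-5\right) \sqrt{-146}} - - \frac{6120}{1699} = - \frac{916}{\left(-5\right) i \sqrt{146}} + \frac{6120}{1699} = - 916 \frac{i \sqrt{146}}{730} + \frac{6120}{1699} = - \frac{458 i \sqrt{146}}{365} + \frac{6120}{1699} = \frac{6120}{1699} - \frac{458 i \sqrt{146}}{365}$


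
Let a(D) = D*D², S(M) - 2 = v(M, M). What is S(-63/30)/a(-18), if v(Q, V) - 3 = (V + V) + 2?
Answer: -7/14580 ≈ -0.00048011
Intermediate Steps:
v(Q, V) = 5 + 2*V (v(Q, V) = 3 + ((V + V) + 2) = 3 + (2*V + 2) = 3 + (2 + 2*V) = 5 + 2*V)
S(M) = 7 + 2*M (S(M) = 2 + (5 + 2*M) = 7 + 2*M)
a(D) = D³
S(-63/30)/a(-18) = (7 + 2*(-63/30))/((-18)³) = (7 + 2*(-63*1/30))/(-5832) = (7 + 2*(-21/10))*(-1/5832) = (7 - 21/5)*(-1/5832) = (14/5)*(-1/5832) = -7/14580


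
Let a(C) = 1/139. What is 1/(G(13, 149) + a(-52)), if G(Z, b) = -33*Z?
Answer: -139/59630 ≈ -0.0023310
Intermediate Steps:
a(C) = 1/139
1/(G(13, 149) + a(-52)) = 1/(-33*13 + 1/139) = 1/(-429 + 1/139) = 1/(-59630/139) = -139/59630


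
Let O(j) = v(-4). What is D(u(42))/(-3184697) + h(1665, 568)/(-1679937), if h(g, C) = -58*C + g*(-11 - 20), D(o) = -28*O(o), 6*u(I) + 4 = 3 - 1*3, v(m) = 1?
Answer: 269341831859/5350090324089 ≈ 0.050343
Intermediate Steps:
u(I) = -⅔ (u(I) = -⅔ + (3 - 1*3)/6 = -⅔ + (3 - 3)/6 = -⅔ + (⅙)*0 = -⅔ + 0 = -⅔)
O(j) = 1
D(o) = -28 (D(o) = -28*1 = -28)
h(g, C) = -58*C - 31*g (h(g, C) = -58*C + g*(-31) = -58*C - 31*g)
D(u(42))/(-3184697) + h(1665, 568)/(-1679937) = -28/(-3184697) + (-58*568 - 31*1665)/(-1679937) = -28*(-1/3184697) + (-32944 - 51615)*(-1/1679937) = 28/3184697 - 84559*(-1/1679937) = 28/3184697 + 84559/1679937 = 269341831859/5350090324089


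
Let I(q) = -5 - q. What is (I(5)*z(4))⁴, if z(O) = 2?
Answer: 160000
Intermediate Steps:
(I(5)*z(4))⁴ = ((-5 - 1*5)*2)⁴ = ((-5 - 5)*2)⁴ = (-10*2)⁴ = (-20)⁴ = 160000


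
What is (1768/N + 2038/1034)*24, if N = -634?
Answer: -3216120/163889 ≈ -19.624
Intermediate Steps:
(1768/N + 2038/1034)*24 = (1768/(-634) + 2038/1034)*24 = (1768*(-1/634) + 2038*(1/1034))*24 = (-884/317 + 1019/517)*24 = -134005/163889*24 = -3216120/163889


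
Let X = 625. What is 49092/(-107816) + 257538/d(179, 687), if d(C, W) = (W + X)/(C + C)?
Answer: 310638133755/4420456 ≈ 70273.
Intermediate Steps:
d(C, W) = (625 + W)/(2*C) (d(C, W) = (W + 625)/(C + C) = (625 + W)/((2*C)) = (625 + W)*(1/(2*C)) = (625 + W)/(2*C))
49092/(-107816) + 257538/d(179, 687) = 49092/(-107816) + 257538/(((½)*(625 + 687)/179)) = 49092*(-1/107816) + 257538/(((½)*(1/179)*1312)) = -12273/26954 + 257538/(656/179) = -12273/26954 + 257538*(179/656) = -12273/26954 + 23049651/328 = 310638133755/4420456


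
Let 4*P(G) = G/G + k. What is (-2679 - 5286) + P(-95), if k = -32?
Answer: -31891/4 ≈ -7972.8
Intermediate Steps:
P(G) = -31/4 (P(G) = (G/G - 32)/4 = (1 - 32)/4 = (1/4)*(-31) = -31/4)
(-2679 - 5286) + P(-95) = (-2679 - 5286) - 31/4 = -7965 - 31/4 = -31891/4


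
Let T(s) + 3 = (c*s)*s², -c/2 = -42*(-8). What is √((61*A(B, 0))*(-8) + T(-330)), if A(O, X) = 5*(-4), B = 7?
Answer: √24149673757 ≈ 1.5540e+5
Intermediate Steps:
c = -672 (c = -(-84)*(-8) = -2*336 = -672)
A(O, X) = -20
T(s) = -3 - 672*s³ (T(s) = -3 + (-672*s)*s² = -3 - 672*s³)
√((61*A(B, 0))*(-8) + T(-330)) = √((61*(-20))*(-8) + (-3 - 672*(-330)³)) = √(-1220*(-8) + (-3 - 672*(-35937000))) = √(9760 + (-3 + 24149664000)) = √(9760 + 24149663997) = √24149673757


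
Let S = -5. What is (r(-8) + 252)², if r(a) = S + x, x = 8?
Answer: 65025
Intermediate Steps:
r(a) = 3 (r(a) = -5 + 8 = 3)
(r(-8) + 252)² = (3 + 252)² = 255² = 65025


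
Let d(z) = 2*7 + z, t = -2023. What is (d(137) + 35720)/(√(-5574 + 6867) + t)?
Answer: -72567033/4091236 - 35871*√1293/4091236 ≈ -18.052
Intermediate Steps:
d(z) = 14 + z
(d(137) + 35720)/(√(-5574 + 6867) + t) = ((14 + 137) + 35720)/(√(-5574 + 6867) - 2023) = (151 + 35720)/(√1293 - 2023) = 35871/(-2023 + √1293)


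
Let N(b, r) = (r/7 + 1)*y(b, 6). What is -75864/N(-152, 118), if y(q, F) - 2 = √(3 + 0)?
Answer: -1062096/125 + 531048*√3/125 ≈ -1138.4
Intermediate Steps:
y(q, F) = 2 + √3 (y(q, F) = 2 + √(3 + 0) = 2 + √3)
N(b, r) = (1 + r/7)*(2 + √3) (N(b, r) = (r/7 + 1)*(2 + √3) = (1 + r/7)*(2 + √3))
-75864/N(-152, 118) = -75864*7/((2 + √3)*(7 + 118)) = -75864*7/(125*(2 + √3)) = -75864/(250/7 + 125*√3/7)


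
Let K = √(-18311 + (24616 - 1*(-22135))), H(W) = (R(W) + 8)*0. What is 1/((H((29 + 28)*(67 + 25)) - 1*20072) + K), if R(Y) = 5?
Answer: -2509/50357093 - 3*√790/201428372 ≈ -5.0243e-5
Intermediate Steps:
H(W) = 0 (H(W) = (5 + 8)*0 = 13*0 = 0)
K = 6*√790 (K = √(-18311 + (24616 + 22135)) = √(-18311 + 46751) = √28440 = 6*√790 ≈ 168.64)
1/((H((29 + 28)*(67 + 25)) - 1*20072) + K) = 1/((0 - 1*20072) + 6*√790) = 1/((0 - 20072) + 6*√790) = 1/(-20072 + 6*√790)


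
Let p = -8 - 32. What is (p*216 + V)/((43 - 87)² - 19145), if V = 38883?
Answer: -30243/17209 ≈ -1.7574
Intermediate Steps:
p = -40
(p*216 + V)/((43 - 87)² - 19145) = (-40*216 + 38883)/((43 - 87)² - 19145) = (-8640 + 38883)/((-44)² - 19145) = 30243/(1936 - 19145) = 30243/(-17209) = 30243*(-1/17209) = -30243/17209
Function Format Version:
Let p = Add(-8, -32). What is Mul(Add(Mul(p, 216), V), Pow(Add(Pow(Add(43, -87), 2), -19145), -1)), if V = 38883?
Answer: Rational(-30243, 17209) ≈ -1.7574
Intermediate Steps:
p = -40
Mul(Add(Mul(p, 216), V), Pow(Add(Pow(Add(43, -87), 2), -19145), -1)) = Mul(Add(Mul(-40, 216), 38883), Pow(Add(Pow(Add(43, -87), 2), -19145), -1)) = Mul(Add(-8640, 38883), Pow(Add(Pow(-44, 2), -19145), -1)) = Mul(30243, Pow(Add(1936, -19145), -1)) = Mul(30243, Pow(-17209, -1)) = Mul(30243, Rational(-1, 17209)) = Rational(-30243, 17209)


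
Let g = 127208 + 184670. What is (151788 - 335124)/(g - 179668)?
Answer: -30556/22035 ≈ -1.3867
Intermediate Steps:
g = 311878
(151788 - 335124)/(g - 179668) = (151788 - 335124)/(311878 - 179668) = -183336/132210 = -183336*1/132210 = -30556/22035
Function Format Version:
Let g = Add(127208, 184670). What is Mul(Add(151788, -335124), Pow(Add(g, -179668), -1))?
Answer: Rational(-30556, 22035) ≈ -1.3867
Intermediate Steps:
g = 311878
Mul(Add(151788, -335124), Pow(Add(g, -179668), -1)) = Mul(Add(151788, -335124), Pow(Add(311878, -179668), -1)) = Mul(-183336, Pow(132210, -1)) = Mul(-183336, Rational(1, 132210)) = Rational(-30556, 22035)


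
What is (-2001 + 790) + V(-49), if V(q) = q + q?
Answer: -1309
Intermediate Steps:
V(q) = 2*q
(-2001 + 790) + V(-49) = (-2001 + 790) + 2*(-49) = -1211 - 98 = -1309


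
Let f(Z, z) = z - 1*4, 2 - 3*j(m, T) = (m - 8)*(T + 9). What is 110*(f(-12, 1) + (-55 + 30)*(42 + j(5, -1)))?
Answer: -418990/3 ≈ -1.3966e+5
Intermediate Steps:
j(m, T) = 2/3 - (-8 + m)*(9 + T)/3 (j(m, T) = 2/3 - (m - 8)*(T + 9)/3 = 2/3 - (-8 + m)*(9 + T)/3)
f(Z, z) = -4 + z (f(Z, z) = z - 4 = -4 + z)
110*(f(-12, 1) + (-55 + 30)*(42 + j(5, -1))) = 110*((-4 + 1) + (-55 + 30)*(42 + (74/3 - 3*5 + (8/3)*(-1) - 1/3*(-1)*5))) = 110*(-3 - 25*(42 + (74/3 - 15 - 8/3 + 5/3))) = 110*(-3 - 25*(42 + 26/3)) = 110*(-3 - 25*152/3) = 110*(-3 - 3800/3) = 110*(-3809/3) = -418990/3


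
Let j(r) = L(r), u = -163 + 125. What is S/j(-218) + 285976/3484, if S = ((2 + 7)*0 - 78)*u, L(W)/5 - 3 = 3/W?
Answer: 265170454/945035 ≈ 280.59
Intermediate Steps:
u = -38
L(W) = 15 + 15/W (L(W) = 15 + 5*(3/W) = 15 + 15/W)
S = 2964 (S = ((2 + 7)*0 - 78)*(-38) = (9*0 - 78)*(-38) = (0 - 78)*(-38) = -78*(-38) = 2964)
j(r) = 15 + 15/r
S/j(-218) + 285976/3484 = 2964/(15 + 15/(-218)) + 285976/3484 = 2964/(15 + 15*(-1/218)) + 285976*(1/3484) = 2964/(15 - 15/218) + 71494/871 = 2964/(3255/218) + 71494/871 = 2964*(218/3255) + 71494/871 = 215384/1085 + 71494/871 = 265170454/945035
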